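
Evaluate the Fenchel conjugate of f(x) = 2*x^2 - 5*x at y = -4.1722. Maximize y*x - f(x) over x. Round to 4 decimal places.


f*(y) = sup_x {y*x - a*x^2 - b*x} = sup_x {(y-b)*x - a*x^2}
FOC: (y - b) - 2a*x = 0 => x* = (y - b)/(2a)
x* = (-4.1722 + 5)/(2*2) = 0.207
f*(-4.1722) = (y-b)^2/(4a) = (-4.1722 + 5)^2/(4*2)
= 0.6853/8 = 0.0857


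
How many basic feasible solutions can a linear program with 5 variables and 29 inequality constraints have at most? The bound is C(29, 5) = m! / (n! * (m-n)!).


Each vertex corresponds to some choice of n active constraints out of m, so the number of vertices is at most C(m, n) = m! / (n!(m-n)!).
m = 29, n = 5
Numerator: 29 * 28 * 27 * 26 * 25
Denominator: 5! = 120
C(29, 5) = 118755


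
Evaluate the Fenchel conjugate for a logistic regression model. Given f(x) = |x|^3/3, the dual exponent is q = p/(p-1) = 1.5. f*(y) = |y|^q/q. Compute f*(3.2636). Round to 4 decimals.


The conjugate exponent q satisfies 1/p + 1/q = 1.
p = 3, so q = 3/(3 - 1) = 1.5
|y|^q = 3.2636^1.5 = 5.8958
f*(3.2636) = 5.8958 / 1.5 = 3.9306


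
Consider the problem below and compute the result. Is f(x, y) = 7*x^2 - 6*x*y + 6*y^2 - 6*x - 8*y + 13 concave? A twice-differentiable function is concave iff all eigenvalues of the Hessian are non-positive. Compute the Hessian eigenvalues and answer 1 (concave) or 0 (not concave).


The Hessian of f(x,y) = 7*x^2 - 6*x*y + 6*y^2 - 6*x - 8*y + 13 is:
H = [[14, -6], [-6, 12]]
Trace = 14 + 12 = 26
Determinant = 14*12 - (-6)^2 = 132
Discriminant = (26)^2 - 4*132 = 148.0
Eigenvalues: lambda_1 = 6.9172, lambda_2 = 19.0828
The function is not concave.

0


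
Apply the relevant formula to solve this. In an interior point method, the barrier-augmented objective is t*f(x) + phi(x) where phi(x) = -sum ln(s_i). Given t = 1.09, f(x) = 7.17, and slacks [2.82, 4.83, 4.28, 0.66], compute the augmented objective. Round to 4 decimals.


Step 1: Compute log-barrier.
ln values: [1.0367, 1.5748, 1.454, -0.4155]
phi = -(1.0367 + 1.5748 + 1.454 - 0.4155) = -3.65
Step 2: Compute augmented objective.
t*f(x) = 1.09*7.17 = 7.8153
Total = 7.8153 - 3.65 = 4.1653


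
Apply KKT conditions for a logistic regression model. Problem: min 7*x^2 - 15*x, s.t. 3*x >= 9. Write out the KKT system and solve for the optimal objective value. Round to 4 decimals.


Step 1: Try lambda = 0 (constraint inactive).
x_unc = 15/(2*7) = 1.0714
Check: 3*1.0714 = 3.2142 < 9 -- violated!
Step 2: Constraint must be active: 3*x = 9
x* = 9/3 = 3.0
lambda = (2*7*3.0 - 15)/3 = 9.0
Step 3: Compute optimal value.
f(x*) = 7*3.0^2 - 15*3.0 = 18.0


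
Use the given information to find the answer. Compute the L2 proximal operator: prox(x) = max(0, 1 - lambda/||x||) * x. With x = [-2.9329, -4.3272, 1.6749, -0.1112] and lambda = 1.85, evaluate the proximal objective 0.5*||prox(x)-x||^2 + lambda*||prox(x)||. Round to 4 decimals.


Step 1: Compute ||x||.
||x|| = 5.4904
Step 2: Compute scaling factor.
scale = max(0, 1 - 1.85/5.4904) = 0.663
Step 3: prox(x) = [-1.9446, -2.8691, 1.1105, -0.0737]
||prox(x)|| = 3.6404
Step 4: Proximal objective.
0.5*||prox-x||^2 = 1.7113
lambda*||prox|| = 6.7347
Total = 8.4459


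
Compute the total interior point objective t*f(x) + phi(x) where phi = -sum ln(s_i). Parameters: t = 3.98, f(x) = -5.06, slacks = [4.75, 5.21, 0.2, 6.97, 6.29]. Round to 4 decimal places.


Step 1: Compute log-barrier.
ln values: [1.5581, 1.6506, -1.6094, 1.9416, 1.839]
phi = -(1.5581 + 1.6506 - 1.6094 + 1.9416 + 1.839) = -5.3799
Step 2: Compute augmented objective.
t*f(x) = 3.98*-5.06 = -20.1388
Total = -20.1388 - 5.3799 = -25.5187


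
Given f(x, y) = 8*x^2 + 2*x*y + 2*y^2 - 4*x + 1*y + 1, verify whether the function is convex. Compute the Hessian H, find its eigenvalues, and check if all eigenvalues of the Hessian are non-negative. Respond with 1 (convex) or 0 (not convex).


The Hessian of f(x,y) = 8*x^2 + 2*x*y + 2*y^2 - 4*x + 1*y + 1 is:
H = [[16, 2], [2, 4]]
Trace = 16 + 4 = 20
Determinant = 16*4 - (2)^2 = 60
Discriminant = (20)^2 - 4*60 = 160.0
Eigenvalues: lambda_1 = 3.6754, lambda_2 = 16.3246
The function is convex.

1


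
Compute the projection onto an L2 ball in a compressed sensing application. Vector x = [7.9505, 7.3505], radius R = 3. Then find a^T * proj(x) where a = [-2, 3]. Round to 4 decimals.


Step 1: Compute ||x|| (intermediates to 6 decimals).
||x|| = sqrt(7.9505^2 + 7.3505^2) = 10.827756
Step 2: Project.
Since ||x|| > R, scale = R/||x|| = 3/10.827756 = 0.277066, proj(x) = scale * x
proj(x) = [2.202813, 2.036574]
Step 3: Dot product.
a^T * proj(x) = -2*2.202813 + 3*2.036574 = 1.7041


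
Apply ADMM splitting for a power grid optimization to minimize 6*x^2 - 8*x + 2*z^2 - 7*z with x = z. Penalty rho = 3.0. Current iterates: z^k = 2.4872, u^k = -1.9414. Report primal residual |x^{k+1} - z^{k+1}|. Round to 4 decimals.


ADMM iteration with rho = 3.0, z^k = 2.4872, u^k = -1.9414
Step 1: x-update.
Minimize 6*x^2 - 8*x + (3.0/2)*(x - 2.4872 - 1.9414)^2
FOC: (2*6 + 3.0)*x = 8 + 3.0*(2.4872 + 1.9414)
x^{k+1} = 1.4191
Step 2: z-update.
Minimize 2*z^2 - 7*z + (3.0/2)*(1.4191 - z - 1.9414)^2
FOC: (2*2 + 3.0)*z = 7 + 3.0*(1.4191 - 1.9414)
z^{k+1} = 0.7761
Step 3: u-update.
u^{k+1} = -1.9414 + 1.4191 - 0.7761 = -1.2985
Step 4: Primal residual = |1.4191 - 0.7761| = 0.6429


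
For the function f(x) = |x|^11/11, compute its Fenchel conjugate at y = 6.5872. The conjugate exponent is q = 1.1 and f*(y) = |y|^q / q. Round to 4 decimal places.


The conjugate exponent q satisfies 1/p + 1/q = 1.
p = 11, so q = 11/(11 - 1) = 1.1
|y|^q = 6.5872^1.1 = 7.9537
f*(6.5872) = 7.9537 / 1.1 = 7.2307


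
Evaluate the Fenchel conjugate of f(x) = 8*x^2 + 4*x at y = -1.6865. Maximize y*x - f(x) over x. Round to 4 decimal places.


f*(y) = sup_x {y*x - a*x^2 - b*x} = sup_x {(y-b)*x - a*x^2}
FOC: (y - b) - 2a*x = 0 => x* = (y - b)/(2a)
x* = (-1.6865 - 4)/(2*8) = -0.3554
f*(-1.6865) = (y-b)^2/(4a) = (-1.6865 - 4)^2/(4*8)
= 32.3363/32 = 1.0105


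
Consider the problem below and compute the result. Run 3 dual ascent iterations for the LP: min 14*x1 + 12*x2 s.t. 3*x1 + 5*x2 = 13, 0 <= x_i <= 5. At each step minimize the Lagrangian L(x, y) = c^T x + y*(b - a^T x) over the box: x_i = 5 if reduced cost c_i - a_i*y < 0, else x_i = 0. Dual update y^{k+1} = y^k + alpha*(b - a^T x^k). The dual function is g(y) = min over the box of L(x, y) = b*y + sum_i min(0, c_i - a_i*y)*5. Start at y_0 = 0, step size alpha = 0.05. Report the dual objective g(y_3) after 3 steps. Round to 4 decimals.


Dual ascent for LP: min 14*x1 + 12*x2, 3*x1 + 5*x2 = 13, 0 <= x_i <= 5
Step 1: y^k = 0.0, reduced costs: (14.0, 12.0)
  x^k = (0.0, 0.0), subgradient = b - a^T x = 13.0
  y^{k+1} = 0.0 + 0.05*13.0 = 0.65
Step 2: y^k = 0.65, reduced costs: (12.05, 8.75)
  x^k = (0.0, 0.0), subgradient = b - a^T x = 13.0
  y^{k+1} = 0.65 + 0.05*13.0 = 1.3
Step 3: y^k = 1.3, reduced costs: (10.1, 5.5)
  x^k = (0.0, 0.0), subgradient = b - a^T x = 13.0
  y^{k+1} = 1.3 + 0.05*13.0 = 1.95
Dual objective at y_3 = 1.95: reduced costs (8.15, 2.25), box minimizer x = (0.0, 0.0)
g(y_3) = b*y + (c1 - a1*y)*x1 + (c2 - a2*y)*x2 = 13*1.95 + 8.15*0.0 + 2.25*0.0 = 25.35 + 0.0 + 0.0 = 25.35


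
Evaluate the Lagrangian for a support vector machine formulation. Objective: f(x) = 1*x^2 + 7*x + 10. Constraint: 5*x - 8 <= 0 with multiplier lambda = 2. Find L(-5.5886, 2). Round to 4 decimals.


Step 1: Evaluate f(x).
f(-5.5886) = 1*(-5.5886)^2 + 7*(-5.5886) + 10 = 2.1122
Step 2: Evaluate g(x).
g(-5.5886) = 5*-5.5886 - 8 = -35.943
Step 3: Compute Lagrangian.
L = 2.1122 + 2*-35.943 = -69.7738


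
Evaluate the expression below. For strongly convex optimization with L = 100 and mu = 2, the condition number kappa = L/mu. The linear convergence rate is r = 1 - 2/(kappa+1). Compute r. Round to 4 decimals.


Step 1: Compute the condition number.
kappa = L/mu = 100/2 = 50.0
Step 2: Compute the convergence rate.
r = 1 - 2/(kappa + 1) = 1 - 2*mu/(L + mu) = (L - mu)/(L + mu) = 98/102 = 0.9608


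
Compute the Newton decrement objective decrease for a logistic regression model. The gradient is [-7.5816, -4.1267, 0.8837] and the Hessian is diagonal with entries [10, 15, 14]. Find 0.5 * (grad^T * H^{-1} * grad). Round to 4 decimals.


Step 1: H is diagonal, so H^(-1) * g = [-0.7582, -0.2751, 0.0631].
Step 2: g^T H^(-1) g = sum_i g_i^2 / H_ii
  = (-7.5816)^2/10 + (-4.1267)^2/15 + (0.8837)^2/14
  = 5.7481 + 1.1353 + 0.0558 = 6.9392
Step 3: Objective decrease = 0.5 * g^T H^(-1) g = 3.4696


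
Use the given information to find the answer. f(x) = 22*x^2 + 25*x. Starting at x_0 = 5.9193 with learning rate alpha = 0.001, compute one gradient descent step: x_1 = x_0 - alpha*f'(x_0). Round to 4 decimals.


We compute the gradient at x_0 and apply the update.
f'(x) = 44*x + 25
f'(5.9193) = 44*5.9193 + 25 = 285.4492
x_1 = 5.9193 - 0.001*285.4492 = 5.6339


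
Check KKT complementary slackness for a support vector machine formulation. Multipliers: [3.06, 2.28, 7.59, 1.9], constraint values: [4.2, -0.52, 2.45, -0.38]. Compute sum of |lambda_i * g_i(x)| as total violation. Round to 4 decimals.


KKT complementary slackness check:
lambda_1 * g_1 = 3.06 * 4.2 = 12.852
lambda_2 * g_2 = 2.28 * -0.52 = -1.1856
lambda_3 * g_3 = 7.59 * 2.45 = 18.5955
lambda_4 * g_4 = 1.9 * -0.38 = -0.722
Total violation = 12.852 + 1.1856 + 18.5955 + 0.722 = 33.3551


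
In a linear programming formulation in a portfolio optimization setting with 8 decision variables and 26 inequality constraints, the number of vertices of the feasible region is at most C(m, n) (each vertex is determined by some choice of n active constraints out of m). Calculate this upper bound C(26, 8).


Each vertex corresponds to some choice of n active constraints out of m, so the number of vertices is at most C(m, n) = m! / (n!(m-n)!).
m = 26, n = 8
Numerator: 26 * 25 * 24 * 23 * 22 * 21 * 20 * 19
Denominator: 8! = 40320
C(26, 8) = 1562275


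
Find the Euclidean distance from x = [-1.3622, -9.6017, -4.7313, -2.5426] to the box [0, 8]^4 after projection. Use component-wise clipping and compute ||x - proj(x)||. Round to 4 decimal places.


Project each component onto [0, 8].
clip(-1.3622) = 0.0, clip(-9.6017) = 0.0, clip(-4.7313) = 0.0, clip(-2.5426) = 0.0
Projection = [0.0, 0.0, 0.0, 0.0]
Squared diffs: [1.8556, 92.1926, 22.3852, 6.4648]
Distance = sqrt(122.8982) = 11.0859


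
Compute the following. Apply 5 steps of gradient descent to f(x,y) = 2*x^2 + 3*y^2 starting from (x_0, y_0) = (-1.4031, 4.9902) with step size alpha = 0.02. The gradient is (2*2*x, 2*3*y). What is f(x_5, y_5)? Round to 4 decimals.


Gradient descent on f(x,y) = 2*x^2 + 3*y^2.
Starting point: (-1.4031, 4.9902), alpha = 0.02
Step 1: grad_x = 2*2*-1.4031 = -5.6124, grad_y = 2*3*4.9902 = 29.9412
  x_1 = -1.4031 - 0.02*-5.6124 = -1.2909
  y_1 = 4.9902 - 0.02*29.9412 = 4.3914
Step 2: grad_x = 2*2*-1.2909 = -5.1634, grad_y = 2*3*4.3914 = 26.3483
  x_2 = -1.2909 - 0.02*-5.1634 = -1.1876
  y_2 = 4.3914 - 0.02*26.3483 = 3.8644
Step 3: grad_x = 2*2*-1.1876 = -4.7503, grad_y = 2*3*3.8644 = 23.1865
  x_3 = -1.1876 - 0.02*-4.7503 = -1.0926
  y_3 = 3.8644 - 0.02*23.1865 = 3.4007
Step 4: grad_x = 2*2*-1.0926 = -4.3703, grad_y = 2*3*3.4007 = 20.4041
  x_4 = -1.0926 - 0.02*-4.3703 = -1.0052
  y_4 = 3.4007 - 0.02*20.4041 = 2.9926
Step 5: grad_x = 2*2*-1.0052 = -4.0207, grad_y = 2*3*2.9926 = 17.9556
  x_5 = -1.0052 - 0.02*-4.0207 = -0.9248
  y_5 = 2.9926 - 0.02*17.9556 = 2.6335
f(-0.9248, 2.6335) = 2*(-0.9248)^2 + 3*2.6335^2 = 22.5161


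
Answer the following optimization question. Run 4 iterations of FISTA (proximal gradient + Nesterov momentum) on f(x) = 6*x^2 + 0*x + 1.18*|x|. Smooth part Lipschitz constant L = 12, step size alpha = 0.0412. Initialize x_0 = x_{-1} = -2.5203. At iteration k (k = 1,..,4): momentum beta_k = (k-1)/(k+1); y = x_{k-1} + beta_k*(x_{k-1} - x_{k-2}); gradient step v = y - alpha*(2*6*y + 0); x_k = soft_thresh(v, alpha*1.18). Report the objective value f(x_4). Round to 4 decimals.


FISTA on f(x) = 6*x^2 + 0*x + 1.18*|x|
L = 12, alpha = 0.0412
Iteration 1: beta = 0.0, y = -2.5203 + 0.0*(-2.5203 + 2.5203) = -2.5203
  grad(y) = -30.2436, v = y - alpha*grad = -1.2743
  prox(v) = soft_thresh(-1.2743, 0.0486) = -1.2256
Iteration 2: beta = 0.3333, y = -1.2256 + 0.3333*(-1.2256 + 2.5203) = -0.7941
  grad(y) = -9.5292, v = y - alpha*grad = -0.4015
  prox(v) = soft_thresh(-0.4015, 0.0486) = -0.3529
Iteration 3: beta = 0.5, y = -0.3529 + 0.5*(-0.3529 + 1.2256) = 0.0835
  grad(y) = 1.0021, v = y - alpha*grad = 0.0422
  prox(v) = soft_thresh(0.0422, 0.0486) = 0.0
Iteration 4: beta = 0.6, y = 0.0 + 0.6*(0.0 + 0.3529) = 0.2117
  grad(y) = 2.5407, v = y - alpha*grad = 0.107
  prox(v) = soft_thresh(0.107, 0.0486) = 0.0584
f(x_4) = 6*0.0584^2 + 0*0.0584 + 1.18*|0.0584| = 0.0894


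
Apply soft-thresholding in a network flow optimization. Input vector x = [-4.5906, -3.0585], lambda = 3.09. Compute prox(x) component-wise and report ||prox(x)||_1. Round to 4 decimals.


Soft-thresholding with lambda = 3.09:
prox(-4.5906) = sign(-4.5906)*max(|-4.5906| - 3.09, 0) = -1.5006
prox(-3.0585) = sign(-3.0585)*max(|-3.0585| - 3.09, 0) = 0.0
prox(x) = [-1.5006, 0.0]
||prox(x)||_1 = 1.5006 + 0.0 = 1.5006


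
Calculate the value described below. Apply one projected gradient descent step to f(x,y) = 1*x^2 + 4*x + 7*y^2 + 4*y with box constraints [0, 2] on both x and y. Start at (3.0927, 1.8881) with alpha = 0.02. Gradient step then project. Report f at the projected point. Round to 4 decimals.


Step 1: Compute gradient at (3.0927, 1.8881).
grad_x = 2*1*3.0927 + 4 = 10.1854
grad_y = 2*7*1.8881 + 4 = 30.4334
Step 2: Gradient step.
x_raw = 3.0927 - 0.02*10.1854 = 2.889
y_raw = 1.8881 - 0.02*30.4334 = 1.2794
Step 3: Project onto [0, 2].
x_proj = clip(2.889) = 2.0
y_proj = clip(1.2794) = 1.2794
Step 4: Evaluate f.
f(2.0, 1.2794) = 28.5764


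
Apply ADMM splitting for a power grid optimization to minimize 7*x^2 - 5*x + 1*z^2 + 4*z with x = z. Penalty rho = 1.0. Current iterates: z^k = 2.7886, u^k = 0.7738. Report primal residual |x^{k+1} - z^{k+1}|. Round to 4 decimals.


ADMM iteration with rho = 1.0, z^k = 2.7886, u^k = 0.7738
Step 1: x-update.
Minimize 7*x^2 - 5*x + (1.0/2)*(x - 2.7886 + 0.7738)^2
FOC: (2*7 + 1.0)*x = 5 + 1.0*(2.7886 - 0.7738)
x^{k+1} = 0.4677
Step 2: z-update.
Minimize 1*z^2 + 4*z + (1.0/2)*(0.4677 - z + 0.7738)^2
FOC: (2*1 + 1.0)*z = -4 + 1.0*(0.4677 + 0.7738)
z^{k+1} = -0.9195
Step 3: u-update.
u^{k+1} = 0.7738 + 0.4677 + 0.9195 = 2.161
Step 4: Primal residual = |0.4677 + 0.9195| = 1.3872


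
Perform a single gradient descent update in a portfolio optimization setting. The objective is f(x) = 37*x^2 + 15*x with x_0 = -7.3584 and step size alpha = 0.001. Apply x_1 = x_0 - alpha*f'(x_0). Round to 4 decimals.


We compute the gradient at x_0 and apply the update.
f'(x) = 74*x + 15
f'(-7.3584) = 74*-7.3584 + 15 = -529.5216
x_1 = -7.3584 - 0.001*-529.5216 = -6.8289


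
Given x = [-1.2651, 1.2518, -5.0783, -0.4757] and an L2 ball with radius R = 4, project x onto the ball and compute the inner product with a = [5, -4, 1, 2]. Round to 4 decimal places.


Step 1: Compute ||x|| (intermediates to 6 decimals).
||x|| = sqrt((-1.2651)^2 + 1.2518^2 + (-5.0783)^2 + (-0.4757)^2) = 5.40212
Step 2: Project.
Since ||x|| > R, scale = R/||x|| = 4/5.40212 = 0.74045, proj(x) = scale * x
proj(x) = [-0.936743, 0.926895, -3.760227, -0.352232]
Step 3: Dot product.
a^T * proj(x) = 5*(-0.936743) - 4*0.926895 + 1*(-3.760227) + 2*(-0.352232) = -12.856


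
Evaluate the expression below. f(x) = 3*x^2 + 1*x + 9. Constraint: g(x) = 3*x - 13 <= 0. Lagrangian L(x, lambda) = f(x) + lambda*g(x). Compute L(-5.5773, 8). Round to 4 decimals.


Step 1: Evaluate f(x).
f(-5.5773) = 3*(-5.5773)^2 + 1*(-5.5773) + 9 = 96.7415
Step 2: Evaluate g(x).
g(-5.5773) = 3*-5.5773 - 13 = -29.7319
Step 3: Compute Lagrangian.
L = 96.7415 + 8*-29.7319 = -141.1137


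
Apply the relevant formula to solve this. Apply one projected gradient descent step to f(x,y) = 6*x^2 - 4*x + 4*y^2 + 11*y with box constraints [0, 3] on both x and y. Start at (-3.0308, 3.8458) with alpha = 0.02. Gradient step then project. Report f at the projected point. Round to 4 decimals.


Step 1: Compute gradient at (-3.0308, 3.8458).
grad_x = 2*6*-3.0308 - 4 = -40.3696
grad_y = 2*4*3.8458 + 11 = 41.7664
Step 2: Gradient step.
x_raw = -3.0308 - 0.02*-40.3696 = -2.2234
y_raw = 3.8458 - 0.02*41.7664 = 3.0105
Step 3: Project onto [0, 3].
x_proj = clip(-2.2234) = 0.0
y_proj = clip(3.0105) = 3.0
Step 4: Evaluate f.
f(0.0, 3.0) = 69.0


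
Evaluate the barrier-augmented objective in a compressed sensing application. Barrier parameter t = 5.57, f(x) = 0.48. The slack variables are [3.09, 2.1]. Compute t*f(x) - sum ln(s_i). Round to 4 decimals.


Step 1: Compute log-barrier.
ln values: [1.1282, 0.7419]
phi = -(1.1282 + 0.7419) = -1.8701
Step 2: Compute augmented objective.
t*f(x) = 5.57*0.48 = 2.6736
Total = 2.6736 - 1.8701 = 0.8035


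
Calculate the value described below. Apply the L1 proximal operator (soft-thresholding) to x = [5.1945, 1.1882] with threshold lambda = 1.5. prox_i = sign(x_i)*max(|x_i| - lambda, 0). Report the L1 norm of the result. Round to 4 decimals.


Soft-thresholding with lambda = 1.5:
prox(5.1945) = sign(5.1945)*max(|5.1945| - 1.5, 0) = 3.6945
prox(1.1882) = sign(1.1882)*max(|1.1882| - 1.5, 0) = 0.0
prox(x) = [3.6945, 0.0]
||prox(x)||_1 = 3.6945 + 0.0 = 3.6945


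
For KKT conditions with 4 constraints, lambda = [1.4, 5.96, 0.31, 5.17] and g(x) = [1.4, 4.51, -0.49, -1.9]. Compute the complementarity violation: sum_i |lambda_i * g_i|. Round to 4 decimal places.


KKT complementary slackness check:
lambda_1 * g_1 = 1.4 * 1.4 = 1.96
lambda_2 * g_2 = 5.96 * 4.51 = 26.8796
lambda_3 * g_3 = 0.31 * -0.49 = -0.1519
lambda_4 * g_4 = 5.17 * -1.9 = -9.823
Total violation = 1.96 + 26.8796 + 0.1519 + 9.823 = 38.8145


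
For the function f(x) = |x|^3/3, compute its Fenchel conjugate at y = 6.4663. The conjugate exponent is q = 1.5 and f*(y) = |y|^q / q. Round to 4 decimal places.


The conjugate exponent q satisfies 1/p + 1/q = 1.
p = 3, so q = 3/(3 - 1) = 1.5
|y|^q = 6.4663^1.5 = 16.4431
f*(6.4663) = 16.4431 / 1.5 = 10.9621


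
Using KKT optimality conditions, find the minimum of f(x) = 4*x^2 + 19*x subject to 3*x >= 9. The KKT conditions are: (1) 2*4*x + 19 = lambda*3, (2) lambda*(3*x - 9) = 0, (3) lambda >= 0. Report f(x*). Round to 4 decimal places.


Step 1: Try lambda = 0 (constraint inactive).
x_unc = -19/(2*4) = -2.375
Check: 3*-2.375 = -7.125 < 9 -- violated!
Step 2: Constraint must be active: 3*x = 9
x* = 9/3 = 3.0
lambda = (2*4*3.0 + 19)/3 = 14.3333
Step 3: Compute optimal value.
f(x*) = 4*3.0^2 + 19*3.0 = 93.0


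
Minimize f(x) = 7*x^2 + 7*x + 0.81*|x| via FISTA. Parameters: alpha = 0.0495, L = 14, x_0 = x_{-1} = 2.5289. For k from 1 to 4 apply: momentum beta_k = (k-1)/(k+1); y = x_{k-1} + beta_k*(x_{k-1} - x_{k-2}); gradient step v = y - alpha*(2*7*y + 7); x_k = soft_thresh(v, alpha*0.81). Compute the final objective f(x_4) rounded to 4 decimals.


FISTA on f(x) = 7*x^2 + 7*x + 0.81*|x|
L = 14, alpha = 0.0495
Iteration 1: beta = 0.0, y = 2.5289 + 0.0*(2.5289 - 2.5289) = 2.5289
  grad(y) = 42.4046, v = y - alpha*grad = 0.4299
  prox(v) = soft_thresh(0.4299, 0.0401) = 0.3898
Iteration 2: beta = 0.3333, y = 0.3898 + 0.3333*(0.3898 - 2.5289) = -0.3233
  grad(y) = 2.4743, v = y - alpha*grad = -0.4457
  prox(v) = soft_thresh(-0.4457, 0.0401) = -0.4056
Iteration 3: beta = 0.5, y = -0.4056 + 0.5*(-0.4056 - 0.3898) = -0.8034
  grad(y) = -4.247, v = y - alpha*grad = -0.5931
  prox(v) = soft_thresh(-0.5931, 0.0401) = -0.553
Iteration 4: beta = 0.6, y = -0.553 + 0.6*(-0.553 + 0.4056) = -0.6415
  grad(y) = -1.9806, v = y - alpha*grad = -0.5434
  prox(v) = soft_thresh(-0.5434, 0.0401) = -0.5033
f(x_4) = 7*(-0.5033)^2 + 7*(-0.5033) + 0.81*|-0.5033| = -1.3422


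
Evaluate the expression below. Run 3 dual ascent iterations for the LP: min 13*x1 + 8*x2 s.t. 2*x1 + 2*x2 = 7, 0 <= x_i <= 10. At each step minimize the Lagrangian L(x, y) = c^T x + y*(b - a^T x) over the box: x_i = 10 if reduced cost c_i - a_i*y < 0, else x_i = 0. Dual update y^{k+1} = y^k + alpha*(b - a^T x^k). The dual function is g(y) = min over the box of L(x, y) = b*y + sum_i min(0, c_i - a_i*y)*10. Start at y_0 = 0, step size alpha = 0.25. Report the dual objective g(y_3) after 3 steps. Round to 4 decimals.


Dual ascent for LP: min 13*x1 + 8*x2, 2*x1 + 2*x2 = 7, 0 <= x_i <= 10
Step 1: y^k = 0.0, reduced costs: (13.0, 8.0)
  x^k = (0.0, 0.0), subgradient = b - a^T x = 7.0
  y^{k+1} = 0.0 + 0.25*7.0 = 1.75
Step 2: y^k = 1.75, reduced costs: (9.5, 4.5)
  x^k = (0.0, 0.0), subgradient = b - a^T x = 7.0
  y^{k+1} = 1.75 + 0.25*7.0 = 3.5
Step 3: y^k = 3.5, reduced costs: (6.0, 1.0)
  x^k = (0.0, 0.0), subgradient = b - a^T x = 7.0
  y^{k+1} = 3.5 + 0.25*7.0 = 5.25
Dual objective at y_3 = 5.25: reduced costs (2.5, -2.5), box minimizer x = (0.0, 10.0)
g(y_3) = b*y + (c1 - a1*y)*x1 + (c2 - a2*y)*x2 = 7*5.25 + 2.5*0.0 + (-2.5)*10.0 = 36.75 + 0.0 - 25.0 = 11.75


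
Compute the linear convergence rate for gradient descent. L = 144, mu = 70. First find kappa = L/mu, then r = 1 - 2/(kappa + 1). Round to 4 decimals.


Step 1: Compute the condition number.
kappa = L/mu = 144/70 = 2.0571
Step 2: Compute the convergence rate.
r = 1 - 2/(kappa + 1) = 1 - 2*mu/(L + mu) = (L - mu)/(L + mu) = 74/214 = 0.3458


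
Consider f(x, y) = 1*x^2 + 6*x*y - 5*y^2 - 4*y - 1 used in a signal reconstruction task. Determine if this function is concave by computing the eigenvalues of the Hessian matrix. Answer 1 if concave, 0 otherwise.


The Hessian of f(x,y) = 1*x^2 + 6*x*y - 5*y^2 - 4*y - 1 is:
H = [[2, 6], [6, -10]]
Trace = 2 - 10 = -8
Determinant = 2*-10 - (6)^2 = -56
Discriminant = (-8)^2 - 4*-56 = 288.0
Eigenvalues: lambda_1 = -12.4853, lambda_2 = 4.4853
The function is not concave.

0


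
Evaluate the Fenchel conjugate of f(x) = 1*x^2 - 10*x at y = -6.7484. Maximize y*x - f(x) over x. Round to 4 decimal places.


f*(y) = sup_x {y*x - a*x^2 - b*x} = sup_x {(y-b)*x - a*x^2}
FOC: (y - b) - 2a*x = 0 => x* = (y - b)/(2a)
x* = (-6.7484 + 10)/(2*1) = 1.6258
f*(-6.7484) = (y-b)^2/(4a) = (-6.7484 + 10)^2/(4*1)
= 10.5729/4 = 2.6432


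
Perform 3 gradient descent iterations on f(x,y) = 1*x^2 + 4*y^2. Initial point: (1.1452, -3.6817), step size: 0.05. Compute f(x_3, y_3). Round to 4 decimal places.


Gradient descent on f(x,y) = 1*x^2 + 4*y^2.
Starting point: (1.1452, -3.6817), alpha = 0.05
Step 1: grad_x = 2*1*1.1452 = 2.2904, grad_y = 2*4*-3.6817 = -29.4536
  x_1 = 1.1452 - 0.05*2.2904 = 1.0307
  y_1 = -3.6817 - 0.05*-29.4536 = -2.209
Step 2: grad_x = 2*1*1.0307 = 2.0614, grad_y = 2*4*-2.209 = -17.6722
  x_2 = 1.0307 - 0.05*2.0614 = 0.9276
  y_2 = -2.209 - 0.05*-17.6722 = -1.3254
Step 3: grad_x = 2*1*0.9276 = 1.8552, grad_y = 2*4*-1.3254 = -10.6033
  x_3 = 0.9276 - 0.05*1.8552 = 0.8349
  y_3 = -1.3254 - 0.05*-10.6033 = -0.7952
f(0.8349, -0.7952) = 1*0.8349^2 + 4*(-0.7952)^2 = 3.2266


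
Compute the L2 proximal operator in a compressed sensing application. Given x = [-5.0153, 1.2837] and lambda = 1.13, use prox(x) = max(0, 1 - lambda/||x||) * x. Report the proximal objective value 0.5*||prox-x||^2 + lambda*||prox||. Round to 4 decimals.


Step 1: Compute ||x||.
||x|| = 5.177
Step 2: Compute scaling factor.
scale = max(0, 1 - 1.13/5.177) = 0.7817
Step 3: prox(x) = [-3.9206, 1.0035]
||prox(x)|| = 4.047
Step 4: Proximal objective.
0.5*||prox-x||^2 = 0.6385
lambda*||prox|| = 4.5731
Total = 5.2115


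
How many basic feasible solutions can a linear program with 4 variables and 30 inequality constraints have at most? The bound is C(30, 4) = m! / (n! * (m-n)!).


Each vertex corresponds to some choice of n active constraints out of m, so the number of vertices is at most C(m, n) = m! / (n!(m-n)!).
m = 30, n = 4
Numerator: 30 * 29 * 28 * 27
Denominator: 4! = 24
C(30, 4) = 27405


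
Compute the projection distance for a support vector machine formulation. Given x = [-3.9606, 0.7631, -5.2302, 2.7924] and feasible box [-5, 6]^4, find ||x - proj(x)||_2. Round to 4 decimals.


Project each component onto [-5, 6].
clip(-3.9606) = -3.9606, clip(0.7631) = 0.7631, clip(-5.2302) = -5.0, clip(2.7924) = 2.7924
Projection = [-3.9606, 0.7631, -5.0, 2.7924]
Squared diffs: [0.0, 0.0, 0.053, 0.0]
Distance = sqrt(0.053) = 0.2302


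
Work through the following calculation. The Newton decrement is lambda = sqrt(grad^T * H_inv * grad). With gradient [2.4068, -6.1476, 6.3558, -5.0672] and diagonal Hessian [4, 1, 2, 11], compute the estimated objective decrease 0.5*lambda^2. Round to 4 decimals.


Step 1: H is diagonal, so H^(-1) * g = [0.6017, -6.1476, 3.1779, -0.4607].
Step 2: g^T H^(-1) g = sum_i g_i^2 / H_ii
  = (2.4068)^2/4 + (-6.1476)^2/1 + (6.3558)^2/2 + (-5.0672)^2/11
  = 1.4482 + 37.793 + 20.1981 + 2.3342 = 61.7735
Step 3: Objective decrease = 0.5 * g^T H^(-1) g = 30.8867


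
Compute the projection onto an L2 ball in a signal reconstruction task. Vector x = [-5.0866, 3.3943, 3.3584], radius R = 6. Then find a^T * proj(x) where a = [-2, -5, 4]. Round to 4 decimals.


Step 1: Compute ||x|| (intermediates to 6 decimals).
||x|| = sqrt((-5.0866)^2 + 3.3943^2 + 3.3584^2) = 6.976648
Step 2: Project.
Since ||x|| > R, scale = R/||x|| = 6/6.976648 = 0.860012, proj(x) = scale * x
proj(x) = [-4.374537, 2.919139, 2.888264]
Step 3: Dot product.
a^T * proj(x) = -2*(-4.374537) - 5*2.919139 + 4*2.888264 = 5.7064


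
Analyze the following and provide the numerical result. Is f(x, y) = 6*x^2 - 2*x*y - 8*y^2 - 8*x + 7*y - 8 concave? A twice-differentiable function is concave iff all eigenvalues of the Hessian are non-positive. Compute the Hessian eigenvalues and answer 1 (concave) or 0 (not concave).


The Hessian of f(x,y) = 6*x^2 - 2*x*y - 8*y^2 - 8*x + 7*y - 8 is:
H = [[12, -2], [-2, -16]]
Trace = 12 - 16 = -4
Determinant = 12*-16 - (-2)^2 = -196
Discriminant = (-4)^2 - 4*-196 = 800.0
Eigenvalues: lambda_1 = -16.1421, lambda_2 = 12.1421
The function is not concave.

0


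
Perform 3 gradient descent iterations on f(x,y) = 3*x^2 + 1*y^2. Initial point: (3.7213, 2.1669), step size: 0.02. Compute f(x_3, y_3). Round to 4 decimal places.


Gradient descent on f(x,y) = 3*x^2 + 1*y^2.
Starting point: (3.7213, 2.1669), alpha = 0.02
Step 1: grad_x = 2*3*3.7213 = 22.3278, grad_y = 2*1*2.1669 = 4.3338
  x_1 = 3.7213 - 0.02*22.3278 = 3.2747
  y_1 = 2.1669 - 0.02*4.3338 = 2.0802
Step 2: grad_x = 2*3*3.2747 = 19.6485, grad_y = 2*1*2.0802 = 4.1604
  x_2 = 3.2747 - 0.02*19.6485 = 2.8818
  y_2 = 2.0802 - 0.02*4.1604 = 1.997
Step 3: grad_x = 2*3*2.8818 = 17.2906, grad_y = 2*1*1.997 = 3.994
  x_3 = 2.8818 - 0.02*17.2906 = 2.536
  y_3 = 1.997 - 0.02*3.994 = 1.9171
f(2.536, 1.9171) = 3*2.536^2 + 1*1.9171^2 = 22.9687


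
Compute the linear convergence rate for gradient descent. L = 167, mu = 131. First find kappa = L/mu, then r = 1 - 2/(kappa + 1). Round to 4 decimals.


Step 1: Compute the condition number.
kappa = L/mu = 167/131 = 1.2748
Step 2: Compute the convergence rate.
r = 1 - 2/(kappa + 1) = 1 - 2*mu/(L + mu) = (L - mu)/(L + mu) = 36/298 = 0.1208


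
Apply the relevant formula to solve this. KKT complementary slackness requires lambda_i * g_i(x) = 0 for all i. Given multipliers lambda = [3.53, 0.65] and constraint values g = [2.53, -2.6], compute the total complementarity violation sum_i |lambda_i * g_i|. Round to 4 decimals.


KKT complementary slackness check:
lambda_1 * g_1 = 3.53 * 2.53 = 8.9309
lambda_2 * g_2 = 0.65 * -2.6 = -1.69
Total violation = 8.9309 + 1.69 = 10.6209


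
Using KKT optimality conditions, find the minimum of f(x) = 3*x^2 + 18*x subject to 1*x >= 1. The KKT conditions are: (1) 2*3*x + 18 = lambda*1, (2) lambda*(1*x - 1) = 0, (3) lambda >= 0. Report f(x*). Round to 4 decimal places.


Step 1: Try lambda = 0 (constraint inactive).
x_unc = -18/(2*3) = -3.0
Check: 1*-3.0 = -3.0 < 1 -- violated!
Step 2: Constraint must be active: 1*x = 1
x* = 1/1 = 1.0
lambda = (2*3*1.0 + 18)/1 = 24.0
Step 3: Compute optimal value.
f(x*) = 3*1.0^2 + 18*1.0 = 21.0


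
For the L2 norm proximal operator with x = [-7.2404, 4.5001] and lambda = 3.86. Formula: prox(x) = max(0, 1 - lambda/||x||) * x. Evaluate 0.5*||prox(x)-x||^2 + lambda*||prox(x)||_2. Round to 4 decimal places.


Step 1: Compute ||x||.
||x|| = 8.5249
Step 2: Compute scaling factor.
scale = max(0, 1 - 3.86/8.5249) = 0.5472
Step 3: prox(x) = [-3.962, 2.4625]
||prox(x)|| = 4.6649
Step 4: Proximal objective.
0.5*||prox-x||^2 = 7.4498
lambda*||prox|| = 18.0065
Total = 25.4564


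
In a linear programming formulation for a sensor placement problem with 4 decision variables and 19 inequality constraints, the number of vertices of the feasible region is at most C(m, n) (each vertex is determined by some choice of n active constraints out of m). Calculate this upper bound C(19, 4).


Each vertex corresponds to some choice of n active constraints out of m, so the number of vertices is at most C(m, n) = m! / (n!(m-n)!).
m = 19, n = 4
Numerator: 19 * 18 * 17 * 16
Denominator: 4! = 24
C(19, 4) = 3876


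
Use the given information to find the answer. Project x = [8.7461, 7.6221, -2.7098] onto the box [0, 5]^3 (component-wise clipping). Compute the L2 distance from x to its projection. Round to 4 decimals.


Project each component onto [0, 5].
clip(8.7461) = 5.0, clip(7.6221) = 5.0, clip(-2.7098) = 0.0
Projection = [5.0, 5.0, 0.0]
Squared diffs: [14.0333, 6.8754, 7.343]
Distance = sqrt(28.2517) = 5.3152


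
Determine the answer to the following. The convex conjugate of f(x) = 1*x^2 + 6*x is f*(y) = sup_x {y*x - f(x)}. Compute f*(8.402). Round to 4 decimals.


f*(y) = sup_x {y*x - a*x^2 - b*x} = sup_x {(y-b)*x - a*x^2}
FOC: (y - b) - 2a*x = 0 => x* = (y - b)/(2a)
x* = (8.402 - 6)/(2*1) = 1.201
f*(8.402) = (y-b)^2/(4a) = (8.402 - 6)^2/(4*1)
= 5.7696/4 = 1.4424


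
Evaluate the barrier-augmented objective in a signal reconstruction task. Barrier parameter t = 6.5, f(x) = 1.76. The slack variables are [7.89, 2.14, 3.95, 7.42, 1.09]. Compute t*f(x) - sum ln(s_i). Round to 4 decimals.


Step 1: Compute log-barrier.
ln values: [2.0656, 0.7608, 1.3737, 2.0042, 0.0862]
phi = -(2.0656 + 0.7608 + 1.3737 + 2.0042 + 0.0862) = -6.2905
Step 2: Compute augmented objective.
t*f(x) = 6.5*1.76 = 11.44
Total = 11.44 - 6.2905 = 5.1495


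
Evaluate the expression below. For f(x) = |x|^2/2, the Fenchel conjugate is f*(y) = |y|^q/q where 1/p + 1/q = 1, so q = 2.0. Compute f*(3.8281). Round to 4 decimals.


The conjugate exponent q satisfies 1/p + 1/q = 1.
p = 2, so q = 2/(2 - 1) = 2.0
|y|^q = 3.8281^2.0 = 14.6543
f*(3.8281) = 14.6543 / 2.0 = 7.3272


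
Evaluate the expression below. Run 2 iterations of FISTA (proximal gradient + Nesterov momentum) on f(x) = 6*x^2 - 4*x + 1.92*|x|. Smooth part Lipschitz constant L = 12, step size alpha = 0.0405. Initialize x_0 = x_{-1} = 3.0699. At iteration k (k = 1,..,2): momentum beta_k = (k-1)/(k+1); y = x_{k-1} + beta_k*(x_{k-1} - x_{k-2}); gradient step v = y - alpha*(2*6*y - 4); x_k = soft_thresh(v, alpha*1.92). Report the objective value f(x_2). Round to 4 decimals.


FISTA on f(x) = 6*x^2 - 4*x + 1.92*|x|
L = 12, alpha = 0.0405
Iteration 1: beta = 0.0, y = 3.0699 + 0.0*(3.0699 - 3.0699) = 3.0699
  grad(y) = 32.8388, v = y - alpha*grad = 1.7399
  prox(v) = soft_thresh(1.7399, 0.0778) = 1.6622
Iteration 2: beta = 0.3333, y = 1.6622 + 0.3333*(1.6622 - 3.0699) = 1.1929
  grad(y) = 10.3151, v = y - alpha*grad = 0.7752
  prox(v) = soft_thresh(0.7752, 0.0778) = 0.6974
f(x_2) = 6*0.6974^2 - 4*0.6974 + 1.92*|0.6974| = 1.4676


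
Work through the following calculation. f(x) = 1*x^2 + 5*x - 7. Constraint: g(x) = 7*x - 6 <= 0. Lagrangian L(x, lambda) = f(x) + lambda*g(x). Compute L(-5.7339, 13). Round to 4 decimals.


Step 1: Evaluate f(x).
f(-5.7339) = 1*(-5.7339)^2 + 5*(-5.7339) - 7 = -2.7919
Step 2: Evaluate g(x).
g(-5.7339) = 7*-5.7339 - 6 = -46.1373
Step 3: Compute Lagrangian.
L = -2.7919 + 13*-46.1373 = -602.5768


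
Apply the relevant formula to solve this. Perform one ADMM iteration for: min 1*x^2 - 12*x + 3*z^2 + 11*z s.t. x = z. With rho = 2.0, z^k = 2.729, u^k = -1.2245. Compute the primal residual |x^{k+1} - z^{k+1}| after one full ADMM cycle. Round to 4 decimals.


ADMM iteration with rho = 2.0, z^k = 2.729, u^k = -1.2245
Step 1: x-update.
Minimize 1*x^2 - 12*x + (2.0/2)*(x - 2.729 - 1.2245)^2
FOC: (2*1 + 2.0)*x = 12 + 2.0*(2.729 + 1.2245)
x^{k+1} = 4.9768
Step 2: z-update.
Minimize 3*z^2 + 11*z + (2.0/2)*(4.9768 - z - 1.2245)^2
FOC: (2*3 + 2.0)*z = -11 + 2.0*(4.9768 - 1.2245)
z^{k+1} = -0.4369
Step 3: u-update.
u^{k+1} = -1.2245 + 4.9768 + 0.4369 = 4.1892
Step 4: Primal residual = |4.9768 + 0.4369| = 5.4137


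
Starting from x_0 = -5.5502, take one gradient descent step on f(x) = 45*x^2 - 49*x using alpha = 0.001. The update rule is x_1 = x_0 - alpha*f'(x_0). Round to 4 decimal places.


We compute the gradient at x_0 and apply the update.
f'(x) = 90*x - 49
f'(-5.5502) = 90*-5.5502 - 49 = -548.518
x_1 = -5.5502 - 0.001*-548.518 = -5.0017


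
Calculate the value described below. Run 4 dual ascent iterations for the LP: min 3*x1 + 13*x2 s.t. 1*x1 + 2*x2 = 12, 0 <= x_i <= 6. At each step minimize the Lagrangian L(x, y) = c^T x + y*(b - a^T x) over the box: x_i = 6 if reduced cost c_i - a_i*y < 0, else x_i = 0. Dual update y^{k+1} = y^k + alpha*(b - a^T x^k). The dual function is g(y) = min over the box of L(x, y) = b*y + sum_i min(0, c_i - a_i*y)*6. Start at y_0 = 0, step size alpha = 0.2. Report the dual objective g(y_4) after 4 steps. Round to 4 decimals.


Dual ascent for LP: min 3*x1 + 13*x2, 1*x1 + 2*x2 = 12, 0 <= x_i <= 6
Step 1: y^k = 0.0, reduced costs: (3.0, 13.0)
  x^k = (0.0, 0.0), subgradient = b - a^T x = 12.0
  y^{k+1} = 0.0 + 0.2*12.0 = 2.4
Step 2: y^k = 2.4, reduced costs: (0.6, 8.2)
  x^k = (0.0, 0.0), subgradient = b - a^T x = 12.0
  y^{k+1} = 2.4 + 0.2*12.0 = 4.8
Step 3: y^k = 4.8, reduced costs: (-1.8, 3.4)
  x^k = (6.0, 0.0), subgradient = b - a^T x = 6.0
  y^{k+1} = 4.8 + 0.2*6.0 = 6.0
Step 4: y^k = 6.0, reduced costs: (-3.0, 1.0)
  x^k = (6.0, 0.0), subgradient = b - a^T x = 6.0
  y^{k+1} = 6.0 + 0.2*6.0 = 7.2
Dual objective at y_4 = 7.2: reduced costs (-4.2, -1.4), box minimizer x = (6.0, 6.0)
g(y_4) = b*y + (c1 - a1*y)*x1 + (c2 - a2*y)*x2 = 12*7.2 + (-4.2)*6.0 + (-1.4)*6.0 = 86.4 - 25.2 - 8.4 = 52.8


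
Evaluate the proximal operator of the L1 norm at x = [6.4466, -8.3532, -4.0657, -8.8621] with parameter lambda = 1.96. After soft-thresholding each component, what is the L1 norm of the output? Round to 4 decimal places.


Soft-thresholding with lambda = 1.96:
prox(6.4466) = sign(6.4466)*max(|6.4466| - 1.96, 0) = 4.4866
prox(-8.3532) = sign(-8.3532)*max(|-8.3532| - 1.96, 0) = -6.3932
prox(-4.0657) = sign(-4.0657)*max(|-4.0657| - 1.96, 0) = -2.1057
prox(-8.8621) = sign(-8.8621)*max(|-8.8621| - 1.96, 0) = -6.9021
prox(x) = [4.4866, -6.3932, -2.1057, -6.9021]
||prox(x)||_1 = 4.4866 + 6.3932 + 2.1057 + 6.9021 = 19.8876


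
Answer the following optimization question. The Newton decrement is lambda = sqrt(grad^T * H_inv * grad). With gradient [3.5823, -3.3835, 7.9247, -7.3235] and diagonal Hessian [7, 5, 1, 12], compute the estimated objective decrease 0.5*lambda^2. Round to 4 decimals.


Step 1: H is diagonal, so H^(-1) * g = [0.5118, -0.6767, 7.9247, -0.6103].
Step 2: g^T H^(-1) g = sum_i g_i^2 / H_ii
  = (3.5823)^2/7 + (-3.3835)^2/5 + (7.9247)^2/1 + (-7.3235)^2/12
  = 1.8333 + 2.2896 + 62.8009 + 4.4695 = 71.3932
Step 3: Objective decrease = 0.5 * g^T H^(-1) g = 35.6966


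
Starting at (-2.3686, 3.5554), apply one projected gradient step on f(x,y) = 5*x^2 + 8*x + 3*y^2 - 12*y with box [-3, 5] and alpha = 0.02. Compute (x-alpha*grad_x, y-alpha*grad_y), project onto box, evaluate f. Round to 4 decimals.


Step 1: Compute gradient at (-2.3686, 3.5554).
grad_x = 2*5*-2.3686 + 8 = -15.686
grad_y = 2*3*3.5554 - 12 = 9.3324
Step 2: Gradient step.
x_raw = -2.3686 - 0.02*-15.686 = -2.0549
y_raw = 3.5554 - 0.02*9.3324 = 3.3688
Step 3: Project onto [-3, 5].
x_proj = clip(-2.0549) = -2.0549
y_proj = clip(3.3688) = 3.3688
Step 4: Evaluate f.
f(-2.0549, 3.3688) = -1.7059


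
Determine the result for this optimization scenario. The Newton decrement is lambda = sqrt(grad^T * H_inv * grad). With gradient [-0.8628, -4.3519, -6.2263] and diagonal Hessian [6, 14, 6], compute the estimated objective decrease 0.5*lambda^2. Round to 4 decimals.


Step 1: H is diagonal, so H^(-1) * g = [-0.1438, -0.3109, -1.0377].
Step 2: g^T H^(-1) g = sum_i g_i^2 / H_ii
  = (-0.8628)^2/6 + (-4.3519)^2/14 + (-6.2263)^2/6
  = 0.1241 + 1.3528 + 6.4611 = 7.938
Step 3: Objective decrease = 0.5 * g^T H^(-1) g = 3.969


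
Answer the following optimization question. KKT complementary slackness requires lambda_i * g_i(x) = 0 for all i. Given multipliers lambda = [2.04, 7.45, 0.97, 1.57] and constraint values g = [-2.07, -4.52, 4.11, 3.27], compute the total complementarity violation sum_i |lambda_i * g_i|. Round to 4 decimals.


KKT complementary slackness check:
lambda_1 * g_1 = 2.04 * -2.07 = -4.2228
lambda_2 * g_2 = 7.45 * -4.52 = -33.674
lambda_3 * g_3 = 0.97 * 4.11 = 3.9867
lambda_4 * g_4 = 1.57 * 3.27 = 5.1339
Total violation = 4.2228 + 33.674 + 3.9867 + 5.1339 = 47.0174


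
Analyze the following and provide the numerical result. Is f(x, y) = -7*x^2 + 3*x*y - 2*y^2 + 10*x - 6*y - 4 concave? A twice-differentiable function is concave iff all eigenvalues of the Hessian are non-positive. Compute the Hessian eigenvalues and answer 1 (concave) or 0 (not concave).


The Hessian of f(x,y) = -7*x^2 + 3*x*y - 2*y^2 + 10*x - 6*y - 4 is:
H = [[-14, 3], [3, -4]]
Trace = -14 - 4 = -18
Determinant = -14*-4 - (3)^2 = 47
Discriminant = (-18)^2 - 4*47 = 136.0
Eigenvalues: lambda_1 = -14.831, lambda_2 = -3.169
The function is concave.

1


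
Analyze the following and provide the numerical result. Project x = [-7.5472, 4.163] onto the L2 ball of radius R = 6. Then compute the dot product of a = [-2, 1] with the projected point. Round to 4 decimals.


Step 1: Compute ||x|| (intermediates to 6 decimals).
||x|| = sqrt((-7.5472)^2 + 4.163^2) = 8.619211
Step 2: Project.
Since ||x|| > R, scale = R/||x|| = 6/8.619211 = 0.696119, proj(x) = scale * x
proj(x) = [-5.253749, 2.897943]
Step 3: Dot product.
a^T * proj(x) = -2*(-5.253749) + 1*2.897943 = 13.4054


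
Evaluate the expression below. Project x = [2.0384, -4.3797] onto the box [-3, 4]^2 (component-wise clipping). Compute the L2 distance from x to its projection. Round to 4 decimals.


Project each component onto [-3, 4].
clip(2.0384) = 2.0384, clip(-4.3797) = -3.0
Projection = [2.0384, -3.0]
Squared diffs: [0.0, 1.9036]
Distance = sqrt(1.9036) = 1.3797


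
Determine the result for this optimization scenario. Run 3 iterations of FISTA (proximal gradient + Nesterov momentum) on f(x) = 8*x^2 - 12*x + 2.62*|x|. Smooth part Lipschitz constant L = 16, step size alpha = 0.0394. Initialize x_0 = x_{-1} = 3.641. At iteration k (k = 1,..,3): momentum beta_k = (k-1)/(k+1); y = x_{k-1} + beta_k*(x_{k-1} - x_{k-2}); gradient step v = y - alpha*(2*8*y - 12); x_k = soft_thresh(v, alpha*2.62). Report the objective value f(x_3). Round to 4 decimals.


FISTA on f(x) = 8*x^2 - 12*x + 2.62*|x|
L = 16, alpha = 0.0394
Iteration 1: beta = 0.0, y = 3.641 + 0.0*(3.641 - 3.641) = 3.641
  grad(y) = 46.256, v = y - alpha*grad = 1.8185
  prox(v) = soft_thresh(1.8185, 0.1032) = 1.7153
Iteration 2: beta = 0.3333, y = 1.7153 + 0.3333*(1.7153 - 3.641) = 1.0734
  grad(y) = 5.1741, v = y - alpha*grad = 0.8695
  prox(v) = soft_thresh(0.8695, 0.1032) = 0.7663
Iteration 3: beta = 0.5, y = 0.7663 + 0.5*(0.7663 - 1.7153) = 0.2918
  grad(y) = -7.3312, v = y - alpha*grad = 0.5806
  prox(v) = soft_thresh(0.5806, 0.1032) = 0.4774
f(x_3) = 8*0.4774^2 - 12*0.4774 + 2.62*|0.4774| = -2.6548


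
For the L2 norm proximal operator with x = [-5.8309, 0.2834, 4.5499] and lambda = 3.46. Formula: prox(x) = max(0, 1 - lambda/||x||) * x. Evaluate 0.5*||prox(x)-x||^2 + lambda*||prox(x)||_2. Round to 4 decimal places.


Step 1: Compute ||x||.
||x|| = 7.4014
Step 2: Compute scaling factor.
scale = max(0, 1 - 3.46/7.4014) = 0.5325
Step 3: prox(x) = [-3.1051, 0.1509, 2.4229]
||prox(x)|| = 3.9414
Step 4: Proximal objective.
0.5*||prox-x||^2 = 5.9858
lambda*||prox|| = 13.6372
Total = 19.6232
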